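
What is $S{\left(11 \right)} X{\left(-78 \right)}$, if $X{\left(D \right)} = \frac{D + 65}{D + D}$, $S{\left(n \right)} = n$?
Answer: $\frac{11}{12} \approx 0.91667$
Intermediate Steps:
$X{\left(D \right)} = \frac{65 + D}{2 D}$
$S{\left(11 \right)} X{\left(-78 \right)} = 11 \frac{65 - 78}{2 \left(-78\right)} = 11 \cdot \frac{1}{2} \left(- \frac{1}{78}\right) \left(-13\right) = 11 \cdot \frac{1}{12} = \frac{11}{12}$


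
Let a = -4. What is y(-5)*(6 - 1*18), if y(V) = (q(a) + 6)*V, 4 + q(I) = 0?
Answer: 120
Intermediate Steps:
q(I) = -4 (q(I) = -4 + 0 = -4)
y(V) = 2*V (y(V) = (-4 + 6)*V = 2*V)
y(-5)*(6 - 1*18) = (2*(-5))*(6 - 1*18) = -10*(6 - 18) = -10*(-12) = 120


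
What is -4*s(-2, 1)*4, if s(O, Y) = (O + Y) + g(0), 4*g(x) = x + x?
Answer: 16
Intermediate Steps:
g(x) = x/2 (g(x) = (x + x)/4 = (2*x)/4 = x/2)
s(O, Y) = O + Y (s(O, Y) = (O + Y) + (½)*0 = (O + Y) + 0 = O + Y)
-4*s(-2, 1)*4 = -4*(-2 + 1)*4 = -4*(-1)*4 = 4*4 = 16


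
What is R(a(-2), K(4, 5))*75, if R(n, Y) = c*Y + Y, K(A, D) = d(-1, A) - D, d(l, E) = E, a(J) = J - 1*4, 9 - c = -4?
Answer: -1050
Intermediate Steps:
c = 13 (c = 9 - 1*(-4) = 9 + 4 = 13)
a(J) = -4 + J (a(J) = J - 4 = -4 + J)
K(A, D) = A - D
R(n, Y) = 14*Y (R(n, Y) = 13*Y + Y = 14*Y)
R(a(-2), K(4, 5))*75 = (14*(4 - 1*5))*75 = (14*(4 - 5))*75 = (14*(-1))*75 = -14*75 = -1050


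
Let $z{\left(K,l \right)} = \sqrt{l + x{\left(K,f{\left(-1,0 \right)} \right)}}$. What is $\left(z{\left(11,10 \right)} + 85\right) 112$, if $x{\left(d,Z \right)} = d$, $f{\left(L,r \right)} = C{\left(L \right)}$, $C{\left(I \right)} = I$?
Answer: $9520 + 112 \sqrt{21} \approx 10033.0$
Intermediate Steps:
$f{\left(L,r \right)} = L$
$z{\left(K,l \right)} = \sqrt{K + l}$ ($z{\left(K,l \right)} = \sqrt{l + K} = \sqrt{K + l}$)
$\left(z{\left(11,10 \right)} + 85\right) 112 = \left(\sqrt{11 + 10} + 85\right) 112 = \left(\sqrt{21} + 85\right) 112 = \left(85 + \sqrt{21}\right) 112 = 9520 + 112 \sqrt{21}$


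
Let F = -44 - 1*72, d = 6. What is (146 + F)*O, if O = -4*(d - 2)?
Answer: -480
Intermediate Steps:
O = -16 (O = -4*(6 - 2) = -4*4 = -16)
F = -116 (F = -44 - 72 = -116)
(146 + F)*O = (146 - 116)*(-16) = 30*(-16) = -480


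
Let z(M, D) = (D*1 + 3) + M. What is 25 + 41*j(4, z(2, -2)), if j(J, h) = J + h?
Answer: 312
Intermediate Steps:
z(M, D) = 3 + D + M (z(M, D) = (D + 3) + M = (3 + D) + M = 3 + D + M)
25 + 41*j(4, z(2, -2)) = 25 + 41*(4 + (3 - 2 + 2)) = 25 + 41*(4 + 3) = 25 + 41*7 = 25 + 287 = 312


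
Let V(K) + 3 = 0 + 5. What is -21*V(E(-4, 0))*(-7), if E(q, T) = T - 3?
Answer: 294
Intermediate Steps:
E(q, T) = -3 + T
V(K) = 2 (V(K) = -3 + (0 + 5) = -3 + 5 = 2)
-21*V(E(-4, 0))*(-7) = -21*2*(-7) = -42*(-7) = 294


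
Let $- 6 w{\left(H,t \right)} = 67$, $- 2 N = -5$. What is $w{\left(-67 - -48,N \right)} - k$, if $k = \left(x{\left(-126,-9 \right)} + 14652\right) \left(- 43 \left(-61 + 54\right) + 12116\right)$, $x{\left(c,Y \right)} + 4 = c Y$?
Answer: $- \frac{1175790631}{6} \approx -1.9597 \cdot 10^{8}$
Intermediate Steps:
$N = \frac{5}{2}$ ($N = \left(- \frac{1}{2}\right) \left(-5\right) = \frac{5}{2} \approx 2.5$)
$w{\left(H,t \right)} = - \frac{67}{6}$ ($w{\left(H,t \right)} = \left(- \frac{1}{6}\right) 67 = - \frac{67}{6}$)
$x{\left(c,Y \right)} = -4 + Y c$ ($x{\left(c,Y \right)} = -4 + c Y = -4 + Y c$)
$k = 195965094$ ($k = \left(\left(-4 - -1134\right) + 14652\right) \left(- 43 \left(-61 + 54\right) + 12116\right) = \left(\left(-4 + 1134\right) + 14652\right) \left(\left(-43\right) \left(-7\right) + 12116\right) = \left(1130 + 14652\right) \left(301 + 12116\right) = 15782 \cdot 12417 = 195965094$)
$w{\left(-67 - -48,N \right)} - k = - \frac{67}{6} - 195965094 = - \frac{1175790631}{6}$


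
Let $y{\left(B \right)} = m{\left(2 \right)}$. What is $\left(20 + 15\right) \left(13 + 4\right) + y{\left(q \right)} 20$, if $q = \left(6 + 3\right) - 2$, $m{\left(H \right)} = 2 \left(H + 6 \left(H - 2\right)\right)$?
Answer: $675$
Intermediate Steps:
$m{\left(H \right)} = -24 + 14 H$ ($m{\left(H \right)} = 2 \left(H + 6 \left(-2 + H\right)\right) = 2 \left(H + \left(-12 + 6 H\right)\right) = 2 \left(-12 + 7 H\right) = -24 + 14 H$)
$q = 7$ ($q = 9 - 2 = 7$)
$y{\left(B \right)} = 4$ ($y{\left(B \right)} = -24 + 14 \cdot 2 = -24 + 28 = 4$)
$\left(20 + 15\right) \left(13 + 4\right) + y{\left(q \right)} 20 = \left(20 + 15\right) \left(13 + 4\right) + 4 \cdot 20 = 35 \cdot 17 + 80 = 595 + 80 = 675$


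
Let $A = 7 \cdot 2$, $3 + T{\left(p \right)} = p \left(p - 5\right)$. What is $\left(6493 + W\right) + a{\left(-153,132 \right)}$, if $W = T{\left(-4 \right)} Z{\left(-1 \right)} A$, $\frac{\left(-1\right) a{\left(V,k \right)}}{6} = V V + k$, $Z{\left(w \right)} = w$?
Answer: $-135215$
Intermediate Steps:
$T{\left(p \right)} = -3 + p \left(-5 + p\right)$ ($T{\left(p \right)} = -3 + p \left(p - 5\right) = -3 + p \left(-5 + p\right)$)
$a{\left(V,k \right)} = - 6 k - 6 V^{2}$ ($a{\left(V,k \right)} = - 6 \left(V V + k\right) = - 6 \left(V^{2} + k\right) = - 6 \left(k + V^{2}\right) = - 6 k - 6 V^{2}$)
$A = 14$
$W = -462$ ($W = \left(-3 + \left(-4\right)^{2} - -20\right) \left(-1\right) 14 = \left(-3 + 16 + 20\right) \left(-1\right) 14 = 33 \left(-1\right) 14 = \left(-33\right) 14 = -462$)
$\left(6493 + W\right) + a{\left(-153,132 \right)} = \left(6493 - 462\right) - \left(792 + 6 \left(-153\right)^{2}\right) = 6031 - 141246 = -135215$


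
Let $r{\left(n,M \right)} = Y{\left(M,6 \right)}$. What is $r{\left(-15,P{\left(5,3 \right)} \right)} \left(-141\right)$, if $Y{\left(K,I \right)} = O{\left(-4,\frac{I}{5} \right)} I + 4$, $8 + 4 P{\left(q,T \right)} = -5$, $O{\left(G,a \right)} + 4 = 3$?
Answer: $282$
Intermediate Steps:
$O{\left(G,a \right)} = -1$ ($O{\left(G,a \right)} = -4 + 3 = -1$)
$P{\left(q,T \right)} = - \frac{13}{4}$ ($P{\left(q,T \right)} = -2 + \frac{1}{4} \left(-5\right) = -2 - \frac{5}{4} = - \frac{13}{4}$)
$Y{\left(K,I \right)} = 4 - I$ ($Y{\left(K,I \right)} = - I + 4 = 4 - I$)
$r{\left(n,M \right)} = -2$ ($r{\left(n,M \right)} = 4 - 6 = -2$)
$r{\left(-15,P{\left(5,3 \right)} \right)} \left(-141\right) = \left(-2\right) \left(-141\right) = 282$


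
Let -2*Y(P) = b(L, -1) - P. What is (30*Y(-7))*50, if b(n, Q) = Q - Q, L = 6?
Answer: -5250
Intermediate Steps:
b(n, Q) = 0
Y(P) = P/2 (Y(P) = -(0 - P)/2 = -(-1)*P/2 = P/2)
(30*Y(-7))*50 = (30*((½)*(-7)))*50 = (30*(-7/2))*50 = -105*50 = -5250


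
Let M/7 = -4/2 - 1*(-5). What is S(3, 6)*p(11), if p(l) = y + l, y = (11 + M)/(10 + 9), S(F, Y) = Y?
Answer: 1446/19 ≈ 76.105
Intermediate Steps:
M = 21 (M = 7*(-4/2 - 1*(-5)) = 7*(-4*½ + 5) = 7*(-2 + 5) = 7*3 = 21)
y = 32/19 (y = (11 + 21)/(10 + 9) = 32/19 ≈ 1.6842)
p(l) = 32/19 + l
S(3, 6)*p(11) = 6*(32/19 + 11) = 6*(241/19) = 1446/19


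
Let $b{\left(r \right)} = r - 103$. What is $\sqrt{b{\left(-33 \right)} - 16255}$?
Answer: $i \sqrt{16391} \approx 128.03 i$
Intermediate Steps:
$b{\left(r \right)} = -103 + r$
$\sqrt{b{\left(-33 \right)} - 16255} = \sqrt{\left(-103 - 33\right) - 16255} = \sqrt{-136 - 16255} = \sqrt{-16391} = i \sqrt{16391}$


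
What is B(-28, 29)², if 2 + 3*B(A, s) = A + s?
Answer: ⅑ ≈ 0.11111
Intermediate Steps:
B(A, s) = -⅔ + A/3 + s/3 (B(A, s) = -⅔ + (A + s)/3 = -⅔ + (A/3 + s/3) = -⅔ + A/3 + s/3)
B(-28, 29)² = (-⅔ + (⅓)*(-28) + (⅓)*29)² = (-⅔ - 28/3 + 29/3)² = (-⅓)² = ⅑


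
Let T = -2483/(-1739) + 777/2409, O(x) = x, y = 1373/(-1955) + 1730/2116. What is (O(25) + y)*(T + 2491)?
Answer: 462474283661597/7387045930 ≈ 62606.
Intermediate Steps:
y = 10367/89930 (y = 1373*(-1/1955) + 1730*(1/2116) = -1373/1955 + 865/1058 = 10367/89930 ≈ 0.11528)
T = 2444250/1396417 (T = -2483*(-1/1739) + 777*(1/2409) = 2483/1739 + 259/803 = 2444250/1396417 ≈ 1.7504)
(O(25) + y)*(T + 2491) = (25 + 10367/89930)*(2444250/1396417 + 2491) = (2258617/89930)*(3480918997/1396417) = 462474283661597/7387045930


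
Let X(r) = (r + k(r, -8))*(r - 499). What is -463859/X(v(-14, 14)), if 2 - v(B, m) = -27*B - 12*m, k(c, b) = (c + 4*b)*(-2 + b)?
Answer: 463859/1549744 ≈ 0.29931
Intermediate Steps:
k(c, b) = (-2 + b)*(c + 4*b)
v(B, m) = 2 + 12*m + 27*B (v(B, m) = 2 - (-27*B - 12*m) = 2 + (12*m + 27*B) = 2 + 12*m + 27*B)
X(r) = (-499 + r)*(320 - 9*r) (X(r) = (r + (-8*(-8) - 2*r + 4*(-8)² - 8*r))*(r - 499) = (r + (64 - 2*r + 4*64 - 8*r))*(-499 + r) = (r + (64 - 2*r + 256 - 8*r))*(-499 + r) = (r + (320 - 10*r))*(-499 + r) = (320 - 9*r)*(-499 + r) = (-499 + r)*(320 - 9*r))
-463859/X(v(-14, 14)) = -463859/(-159680 - 9*(2 + 12*14 + 27*(-14))² + 4811*(2 + 12*14 + 27*(-14))) = -463859/(-159680 - 9*(2 + 168 - 378)² + 4811*(2 + 168 - 378)) = -463859/(-159680 - 9*(-208)² + 4811*(-208)) = -463859/(-159680 - 9*43264 - 1000688) = -463859/(-159680 - 389376 - 1000688) = -463859/(-1549744) = -463859*(-1/1549744) = 463859/1549744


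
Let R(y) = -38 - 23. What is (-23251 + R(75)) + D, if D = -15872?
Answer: -39184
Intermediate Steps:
R(y) = -61
(-23251 + R(75)) + D = (-23251 - 61) - 15872 = -23312 - 15872 = -39184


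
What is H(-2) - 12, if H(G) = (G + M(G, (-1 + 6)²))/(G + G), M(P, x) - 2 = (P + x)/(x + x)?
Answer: -2423/200 ≈ -12.115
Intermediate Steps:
M(P, x) = 2 + (P + x)/(2*x) (M(P, x) = 2 + (P + x)/(x + x) = 2 + (P + x)/((2*x)) = 2 + (P + x)*(1/(2*x)) = 2 + (P + x)/(2*x))
H(G) = (5/2 + 51*G/50)/(2*G) (H(G) = (G + (G + 5*(-1 + 6)²)/(2*((-1 + 6)²)))/(G + G) = (G + (G + 5*5²)/(2*(5²)))/((2*G)) = (G + (½)*(G + 5*25)/25)*(1/(2*G)) = (G + (½)*(1/25)*(G + 125))*(1/(2*G)) = (G + (½)*(1/25)*(125 + G))*(1/(2*G)) = (G + (5/2 + G/50))*(1/(2*G)) = (5/2 + 51*G/50)*(1/(2*G)) = (5/2 + 51*G/50)/(2*G))
H(-2) - 12 = (1/100)*(125 + 51*(-2))/(-2) - 12 = (1/100)*(-½)*(125 - 102) - 12 = (1/100)*(-½)*23 - 12 = -23/200 - 12 = -2423/200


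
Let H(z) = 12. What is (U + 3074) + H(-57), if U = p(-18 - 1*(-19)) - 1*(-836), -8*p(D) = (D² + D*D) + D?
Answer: 31373/8 ≈ 3921.6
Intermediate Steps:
p(D) = -D²/4 - D/8 (p(D) = -((D² + D*D) + D)/8 = -((D² + D²) + D)/8 = -(2*D² + D)/8 = -(D + 2*D²)/8 = -D²/4 - D/8)
U = 6685/8 (U = -(-18 - 1*(-19))*(1 + 2*(-18 - 1*(-19)))/8 - 1*(-836) = -(-18 + 19)*(1 + 2*(-18 + 19))/8 + 836 = -⅛*1*(1 + 2*1) + 836 = -⅛*1*(1 + 2) + 836 = -⅛*1*3 + 836 = -3/8 + 836 = 6685/8 ≈ 835.63)
(U + 3074) + H(-57) = (6685/8 + 3074) + 12 = 31277/8 + 12 = 31373/8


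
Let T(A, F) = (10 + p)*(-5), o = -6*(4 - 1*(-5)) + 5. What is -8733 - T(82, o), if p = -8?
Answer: -8723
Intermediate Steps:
o = -49 (o = -6*(4 + 5) + 5 = -6*9 + 5 = -54 + 5 = -49)
T(A, F) = -10 (T(A, F) = (10 - 8)*(-5) = 2*(-5) = -10)
-8733 - T(82, o) = -8733 - 1*(-10) = -8733 + 10 = -8723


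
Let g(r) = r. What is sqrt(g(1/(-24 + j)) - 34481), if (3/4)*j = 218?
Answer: I*sqrt(55169594)/40 ≈ 185.69*I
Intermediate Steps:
j = 872/3 (j = (4/3)*218 = 872/3 ≈ 290.67)
sqrt(g(1/(-24 + j)) - 34481) = sqrt(1/(-24 + 872/3) - 34481) = sqrt(1/(800/3) - 34481) = sqrt(3/800 - 34481) = sqrt(-27584797/800) = I*sqrt(55169594)/40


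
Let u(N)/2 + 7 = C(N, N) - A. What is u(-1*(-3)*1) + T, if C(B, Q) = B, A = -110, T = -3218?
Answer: -3006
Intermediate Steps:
u(N) = 206 + 2*N (u(N) = -14 + 2*(N - 1*(-110)) = -14 + 2*(N + 110) = -14 + 2*(110 + N) = -14 + (220 + 2*N) = 206 + 2*N)
u(-1*(-3)*1) + T = (206 + 2*(-1*(-3)*1)) - 3218 = (206 + 2*(3*1)) - 3218 = (206 + 2*3) - 3218 = (206 + 6) - 3218 = 212 - 3218 = -3006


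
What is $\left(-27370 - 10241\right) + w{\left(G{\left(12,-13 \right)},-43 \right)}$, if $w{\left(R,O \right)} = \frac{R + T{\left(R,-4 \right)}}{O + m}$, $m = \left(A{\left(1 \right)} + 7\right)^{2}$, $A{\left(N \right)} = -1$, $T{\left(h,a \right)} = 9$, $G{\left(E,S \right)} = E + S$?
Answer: $- \frac{263285}{7} \approx -37612.0$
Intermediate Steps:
$m = 36$ ($m = \left(-1 + 7\right)^{2} = 6^{2} = 36$)
$w{\left(R,O \right)} = \frac{9 + R}{36 + O}$ ($w{\left(R,O \right)} = \frac{R + 9}{O + 36} = \frac{9 + R}{36 + O}$)
$\left(-27370 - 10241\right) + w{\left(G{\left(12,-13 \right)},-43 \right)} = \left(-27370 - 10241\right) + \frac{9 + \left(12 - 13\right)}{36 - 43} = -37611 + \frac{9 - 1}{-7} = -37611 - \frac{8}{7} = - \frac{263285}{7}$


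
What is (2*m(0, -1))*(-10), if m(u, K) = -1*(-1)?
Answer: -20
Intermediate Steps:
m(u, K) = 1
(2*m(0, -1))*(-10) = (2*1)*(-10) = 2*(-10) = -20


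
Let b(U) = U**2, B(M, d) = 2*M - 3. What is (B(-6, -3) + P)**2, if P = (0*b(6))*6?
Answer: 225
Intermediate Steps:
B(M, d) = -3 + 2*M
P = 0 (P = (0*6**2)*6 = (0*36)*6 = 0*6 = 0)
(B(-6, -3) + P)**2 = ((-3 + 2*(-6)) + 0)**2 = ((-3 - 12) + 0)**2 = (-15 + 0)**2 = (-15)**2 = 225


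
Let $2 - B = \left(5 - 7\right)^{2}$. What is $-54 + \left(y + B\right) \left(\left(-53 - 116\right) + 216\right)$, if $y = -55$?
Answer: $-2733$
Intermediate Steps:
$B = -2$ ($B = 2 - \left(5 - 7\right)^{2} = 2 - \left(-2\right)^{2} = 2 - 4 = -2$)
$-54 + \left(y + B\right) \left(\left(-53 - 116\right) + 216\right) = -54 + \left(-55 - 2\right) \left(\left(-53 - 116\right) + 216\right) = -54 - 57 \left(-169 + 216\right) = -54 - 2679 = -2733$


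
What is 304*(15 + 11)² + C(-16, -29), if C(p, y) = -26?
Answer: 205478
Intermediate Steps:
304*(15 + 11)² + C(-16, -29) = 304*(15 + 11)² - 26 = 304*26² - 26 = 304*676 - 26 = 205504 - 26 = 205478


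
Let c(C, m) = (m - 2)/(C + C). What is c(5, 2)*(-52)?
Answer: 0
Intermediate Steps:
c(C, m) = (-2 + m)/(2*C) (c(C, m) = (-2 + m)/((2*C)) = (-2 + m)*(1/(2*C)) = (-2 + m)/(2*C))
c(5, 2)*(-52) = ((1/2)*(-2 + 2)/5)*(-52) = ((1/2)*(1/5)*0)*(-52) = 0*(-52) = 0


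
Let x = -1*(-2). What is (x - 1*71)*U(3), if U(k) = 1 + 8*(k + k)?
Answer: -3381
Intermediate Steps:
x = 2
U(k) = 1 + 16*k (U(k) = 1 + 8*(2*k) = 1 + 16*k)
(x - 1*71)*U(3) = (2 - 1*71)*(1 + 16*3) = (2 - 71)*(1 + 48) = -69*49 = -3381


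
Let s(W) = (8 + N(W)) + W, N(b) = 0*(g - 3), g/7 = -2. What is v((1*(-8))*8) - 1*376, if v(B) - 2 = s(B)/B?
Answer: -2985/8 ≈ -373.13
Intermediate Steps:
g = -14 (g = 7*(-2) = -14)
N(b) = 0 (N(b) = 0*(-14 - 3) = 0*(-17) = 0)
s(W) = 8 + W (s(W) = (8 + 0) + W = 8 + W)
v(B) = 2 + (8 + B)/B
v((1*(-8))*8) - 1*376 = (3 + 8/(((1*(-8))*8))) - 1*376 = (3 + 8/((-8*8))) - 376 = (3 + 8/(-64)) - 376 = (3 + 8*(-1/64)) - 376 = (3 - 1/8) - 376 = 23/8 - 376 = -2985/8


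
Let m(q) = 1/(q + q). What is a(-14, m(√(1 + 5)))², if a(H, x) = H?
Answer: 196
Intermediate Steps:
m(q) = 1/(2*q)
a(-14, m(√(1 + 5)))² = (-14)² = 196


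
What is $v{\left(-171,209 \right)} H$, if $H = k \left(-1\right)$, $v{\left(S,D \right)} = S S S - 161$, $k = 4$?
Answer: $20001488$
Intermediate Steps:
$v{\left(S,D \right)} = -161 + S^{3}$ ($v{\left(S,D \right)} = S^{2} S - 161 = S^{3} - 161 = -161 + S^{3}$)
$H = -4$ ($H = 4 \left(-1\right) = -4$)
$v{\left(-171,209 \right)} H = \left(-161 + \left(-171\right)^{3}\right) \left(-4\right) = \left(-161 - 5000211\right) \left(-4\right) = \left(-5000372\right) \left(-4\right) = 20001488$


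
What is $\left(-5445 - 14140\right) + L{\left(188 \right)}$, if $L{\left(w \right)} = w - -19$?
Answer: $-19378$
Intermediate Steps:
$L{\left(w \right)} = 19 + w$ ($L{\left(w \right)} = w + 19 = 19 + w$)
$\left(-5445 - 14140\right) + L{\left(188 \right)} = \left(-5445 - 14140\right) + \left(19 + 188\right) = -19585 + 207 = -19378$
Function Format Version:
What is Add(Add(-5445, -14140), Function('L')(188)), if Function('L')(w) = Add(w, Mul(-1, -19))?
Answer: -19378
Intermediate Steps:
Function('L')(w) = Add(19, w) (Function('L')(w) = Add(w, 19) = Add(19, w))
Add(Add(-5445, -14140), Function('L')(188)) = Add(Add(-5445, -14140), Add(19, 188)) = Add(-19585, 207) = -19378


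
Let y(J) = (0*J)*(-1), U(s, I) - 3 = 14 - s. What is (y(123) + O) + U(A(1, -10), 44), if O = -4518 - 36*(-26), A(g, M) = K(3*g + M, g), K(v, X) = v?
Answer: -3558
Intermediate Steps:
A(g, M) = M + 3*g (A(g, M) = 3*g + M = M + 3*g)
U(s, I) = 17 - s (U(s, I) = 3 + (14 - s) = 17 - s)
O = -3582 (O = -4518 + 936 = -3582)
y(J) = 0 (y(J) = 0*(-1) = 0)
(y(123) + O) + U(A(1, -10), 44) = (0 - 3582) + (17 - (-10 + 3*1)) = -3582 + (17 - (-10 + 3)) = -3582 + (17 - 1*(-7)) = -3582 + (17 + 7) = -3582 + 24 = -3558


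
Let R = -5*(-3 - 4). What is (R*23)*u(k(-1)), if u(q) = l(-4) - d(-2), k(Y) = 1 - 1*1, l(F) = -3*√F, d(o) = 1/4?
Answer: -805/4 - 4830*I ≈ -201.25 - 4830.0*I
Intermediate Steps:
d(o) = ¼
k(Y) = 0 (k(Y) = 1 - 1 = 0)
R = 35 (R = -5*(-7) = 35)
u(q) = -¼ - 6*I (u(q) = -6*I - 1*¼ = -6*I - ¼ = -¼ - 6*I)
(R*23)*u(k(-1)) = (35*23)*(-¼ - 6*I) = 805*(-¼ - 6*I) = -805/4 - 4830*I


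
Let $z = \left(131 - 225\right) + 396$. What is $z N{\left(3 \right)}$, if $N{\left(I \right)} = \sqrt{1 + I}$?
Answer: $604$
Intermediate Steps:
$z = 302$ ($z = -94 + 396 = 302$)
$z N{\left(3 \right)} = 302 \sqrt{1 + 3} = 302 \sqrt{4} = 302 \cdot 2 = 604$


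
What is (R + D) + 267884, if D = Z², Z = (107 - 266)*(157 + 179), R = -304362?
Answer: 2854087298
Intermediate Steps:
Z = -53424 (Z = -159*336 = -53424)
D = 2854123776 (D = (-53424)² = 2854123776)
(R + D) + 267884 = (-304362 + 2854123776) + 267884 = 2853819414 + 267884 = 2854087298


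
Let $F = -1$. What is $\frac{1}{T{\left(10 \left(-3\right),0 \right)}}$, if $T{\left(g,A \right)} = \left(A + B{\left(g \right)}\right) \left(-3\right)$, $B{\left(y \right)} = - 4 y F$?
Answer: $\frac{1}{360} \approx 0.0027778$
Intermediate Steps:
$B{\left(y \right)} = 4 y$ ($B{\left(y \right)} = - 4 y \left(-1\right) = 4 y$)
$T{\left(g,A \right)} = - 12 g - 3 A$ ($T{\left(g,A \right)} = \left(A + 4 g\right) \left(-3\right) = - 12 g - 3 A$)
$\frac{1}{T{\left(10 \left(-3\right),0 \right)}} = \frac{1}{- 12 \cdot 10 \left(-3\right) - 0} = \frac{1}{\left(-12\right) \left(-30\right) + 0} = \frac{1}{360 + 0} = \frac{1}{360}$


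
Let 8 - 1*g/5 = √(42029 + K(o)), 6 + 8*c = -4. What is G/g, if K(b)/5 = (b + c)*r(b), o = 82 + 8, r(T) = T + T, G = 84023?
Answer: -84023/76150 - 84023*√7619/152300 ≈ -49.259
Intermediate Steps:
r(T) = 2*T
o = 90
c = -5/4 (c = -¾ + (⅛)*(-4) = -¾ - ½ = -5/4 ≈ -1.2500)
K(b) = 10*b*(-5/4 + b) (K(b) = 5*((b - 5/4)*(2*b)) = 5*((-5/4 + b)*(2*b)) = 5*(2*b*(-5/4 + b)) = 10*b*(-5/4 + b))
g = 40 - 20*√7619 (g = 40 - 5*√(42029 + (5/2)*90*(-5 + 4*90)) = 40 - 5*√(42029 + (5/2)*90*(-5 + 360)) = 40 - 5*√(42029 + (5/2)*90*355) = 40 - 5*√(42029 + 79875) = 40 - 20*√7619 ≈ -1705.7)
G/g = 84023/(40 - 20*√7619)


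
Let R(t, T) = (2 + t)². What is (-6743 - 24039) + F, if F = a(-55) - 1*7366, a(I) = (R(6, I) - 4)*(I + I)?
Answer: -44748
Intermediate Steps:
a(I) = 120*I (a(I) = ((2 + 6)² - 4)*(I + I) = (8² - 4)*(2*I) = (64 - 4)*(2*I) = 60*(2*I) = 120*I)
F = -13966 (F = 120*(-55) - 1*7366 = -6600 - 7366 = -13966)
(-6743 - 24039) + F = (-6743 - 24039) - 13966 = -30782 - 13966 = -44748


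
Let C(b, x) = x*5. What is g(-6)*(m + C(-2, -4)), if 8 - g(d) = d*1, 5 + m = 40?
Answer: 210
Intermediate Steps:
C(b, x) = 5*x
m = 35 (m = -5 + 40 = 35)
g(d) = 8 - d
g(-6)*(m + C(-2, -4)) = (8 - 1*(-6))*(35 + 5*(-4)) = (8 + 6)*(35 - 20) = 14*15 = 210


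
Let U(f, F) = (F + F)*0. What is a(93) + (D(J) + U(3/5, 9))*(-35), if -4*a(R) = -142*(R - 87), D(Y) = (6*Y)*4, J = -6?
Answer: 5253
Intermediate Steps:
D(Y) = 24*Y
U(f, F) = 0 (U(f, F) = (2*F)*0 = 0)
a(R) = -6177/2 + 71*R/2 (a(R) = -(-71)*(R - 87)/2 = -(-71)*(-87 + R)/2 = -(12354 - 142*R)/4 = -6177/2 + 71*R/2)
a(93) + (D(J) + U(3/5, 9))*(-35) = (-6177/2 + (71/2)*93) + (24*(-6) + 0)*(-35) = (-6177/2 + 6603/2) + (-144 + 0)*(-35) = 213 - 144*(-35) = 213 + 5040 = 5253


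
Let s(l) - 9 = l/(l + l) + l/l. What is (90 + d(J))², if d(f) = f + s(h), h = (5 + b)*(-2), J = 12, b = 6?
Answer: 50625/4 ≈ 12656.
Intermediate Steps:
h = -22 (h = (5 + 6)*(-2) = 11*(-2) = -22)
s(l) = 21/2 (s(l) = 9 + (l/(l + l) + l/l) = 9 + (l/((2*l)) + 1) = 9 + (l*(1/(2*l)) + 1) = 9 + (½ + 1) = 9 + 3/2 = 21/2)
d(f) = 21/2 + f (d(f) = f + 21/2 = 21/2 + f)
(90 + d(J))² = (90 + (21/2 + 12))² = (90 + 45/2)² = (225/2)² = 50625/4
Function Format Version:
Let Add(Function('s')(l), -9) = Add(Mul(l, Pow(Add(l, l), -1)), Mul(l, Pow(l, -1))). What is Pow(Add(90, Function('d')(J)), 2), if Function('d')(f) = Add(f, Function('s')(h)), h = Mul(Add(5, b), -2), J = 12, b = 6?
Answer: Rational(50625, 4) ≈ 12656.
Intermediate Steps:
h = -22 (h = Mul(Add(5, 6), -2) = Mul(11, -2) = -22)
Function('s')(l) = Rational(21, 2) (Function('s')(l) = Add(9, Add(Mul(l, Pow(Add(l, l), -1)), Mul(l, Pow(l, -1)))) = Add(9, Add(Mul(l, Pow(Mul(2, l), -1)), 1)) = Add(9, Add(Mul(l, Mul(Rational(1, 2), Pow(l, -1))), 1)) = Add(9, Add(Rational(1, 2), 1)) = Add(9, Rational(3, 2)) = Rational(21, 2))
Function('d')(f) = Add(Rational(21, 2), f) (Function('d')(f) = Add(f, Rational(21, 2)) = Add(Rational(21, 2), f))
Pow(Add(90, Function('d')(J)), 2) = Pow(Add(90, Add(Rational(21, 2), 12)), 2) = Pow(Add(90, Rational(45, 2)), 2) = Pow(Rational(225, 2), 2) = Rational(50625, 4)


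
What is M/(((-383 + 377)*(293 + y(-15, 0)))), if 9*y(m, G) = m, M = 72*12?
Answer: -216/437 ≈ -0.49428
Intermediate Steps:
M = 864
y(m, G) = m/9
M/(((-383 + 377)*(293 + y(-15, 0)))) = 864/(((-383 + 377)*(293 + (1/9)*(-15)))) = 864/((-6*(293 - 5/3))) = 864/((-6*874/3)) = 864/(-1748) = 864*(-1/1748) = -216/437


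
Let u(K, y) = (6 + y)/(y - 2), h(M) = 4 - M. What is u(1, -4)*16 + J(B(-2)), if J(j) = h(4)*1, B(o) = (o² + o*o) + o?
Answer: -16/3 ≈ -5.3333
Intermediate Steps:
u(K, y) = (6 + y)/(-2 + y)
B(o) = o + 2*o² (B(o) = (o² + o²) + o = 2*o² + o = o + 2*o²)
J(j) = 0 (J(j) = (4 - 1*4)*1 = (4 - 4)*1 = 0*1 = 0)
u(1, -4)*16 + J(B(-2)) = ((6 - 4)/(-2 - 4))*16 + 0 = (2/(-6))*16 + 0 = -⅙*2*16 + 0 = -⅓*16 + 0 = -16/3 + 0 = -16/3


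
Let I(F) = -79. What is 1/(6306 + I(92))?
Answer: 1/6227 ≈ 0.00016059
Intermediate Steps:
1/(6306 + I(92)) = 1/(6306 - 79) = 1/6227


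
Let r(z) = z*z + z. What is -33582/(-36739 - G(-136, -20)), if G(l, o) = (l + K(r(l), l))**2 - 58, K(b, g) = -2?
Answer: 11194/18575 ≈ 0.60264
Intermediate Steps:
r(z) = z + z**2 (r(z) = z**2 + z = z + z**2)
G(l, o) = -58 + (-2 + l)**2 (G(l, o) = (l - 2)**2 - 58 = (-2 + l)**2 - 58 = -58 + (-2 + l)**2)
-33582/(-36739 - G(-136, -20)) = -33582/(-36739 - (-58 + (-2 - 136)**2)) = -33582/(-36739 - (-58 + (-138)**2)) = -33582/(-36739 - (-58 + 19044)) = -33582/(-36739 - 1*18986) = -33582/(-36739 - 18986) = -33582/(-55725) = -33582*(-1/55725) = 11194/18575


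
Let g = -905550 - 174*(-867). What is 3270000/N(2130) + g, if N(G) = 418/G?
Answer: 3324819372/209 ≈ 1.5908e+7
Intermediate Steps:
g = -754692 (g = -905550 - 1*(-150858) = -905550 + 150858 = -754692)
3270000/N(2130) + g = 3270000/((418/2130)) - 754692 = 3270000/((418*(1/2130))) - 754692 = 3270000/(209/1065) - 754692 = 3270000*(1065/209) - 754692 = 3482550000/209 - 754692 = 3324819372/209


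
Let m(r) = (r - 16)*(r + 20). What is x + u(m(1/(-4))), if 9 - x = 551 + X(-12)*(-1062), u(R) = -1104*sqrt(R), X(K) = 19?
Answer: 19636 - 276*I*sqrt(5135) ≈ 19636.0 - 19778.0*I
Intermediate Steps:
m(r) = (-16 + r)*(20 + r)
x = 19636 (x = 9 - (551 + 19*(-1062)) = 9 - (551 - 20178) = 9 - 1*(-19627) = 9 + 19627 = 19636)
x + u(m(1/(-4))) = 19636 - 1104*sqrt(-320 + (1/(-4))**2 + 4/(-4)) = 19636 - 1104*sqrt(-320 + (-1/4)**2 + 4*(-1/4)) = 19636 - 1104*sqrt(-320 + 1/16 - 1) = 19636 - 276*I*sqrt(5135)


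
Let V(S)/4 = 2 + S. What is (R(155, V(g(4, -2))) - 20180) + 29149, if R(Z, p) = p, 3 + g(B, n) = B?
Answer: 8981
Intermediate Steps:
g(B, n) = -3 + B
V(S) = 8 + 4*S (V(S) = 4*(2 + S) = 8 + 4*S)
(R(155, V(g(4, -2))) - 20180) + 29149 = ((8 + 4*(-3 + 4)) - 20180) + 29149 = ((8 + 4*1) - 20180) + 29149 = ((8 + 4) - 20180) + 29149 = (12 - 20180) + 29149 = -20168 + 29149 = 8981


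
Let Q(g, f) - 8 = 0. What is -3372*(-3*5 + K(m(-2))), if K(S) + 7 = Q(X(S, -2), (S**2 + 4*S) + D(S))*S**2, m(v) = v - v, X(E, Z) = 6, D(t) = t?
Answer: 74184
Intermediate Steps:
Q(g, f) = 8 (Q(g, f) = 8 + 0 = 8)
m(v) = 0
K(S) = -7 + 8*S**2
-3372*(-3*5 + K(m(-2))) = -3372*(-3*5 + (-7 + 8*0**2)) = -3372*(-15 + (-7 + 8*0)) = -3372*(-15 + (-7 + 0)) = -3372*(-15 - 7) = -3372*(-22) = 74184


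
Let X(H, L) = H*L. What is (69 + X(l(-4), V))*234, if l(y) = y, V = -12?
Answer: 27378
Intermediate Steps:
(69 + X(l(-4), V))*234 = (69 - 4*(-12))*234 = (69 + 48)*234 = 117*234 = 27378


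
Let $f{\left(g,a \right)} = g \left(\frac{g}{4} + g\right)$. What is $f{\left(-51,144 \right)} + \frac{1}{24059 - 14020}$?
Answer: $\frac{130557199}{40156} \approx 3251.3$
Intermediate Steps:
$f{\left(g,a \right)} = \frac{5 g^{2}}{4}$ ($f{\left(g,a \right)} = g \left(g \frac{1}{4} + g\right) = g \left(\frac{g}{4} + g\right) = g \frac{5 g}{4} = \frac{5 g^{2}}{4}$)
$f{\left(-51,144 \right)} + \frac{1}{24059 - 14020} = \frac{5 \left(-51\right)^{2}}{4} + \frac{1}{24059 - 14020} = \frac{5}{4} \cdot 2601 + \frac{1}{10039} = \frac{13005}{4} + \frac{1}{10039} = \frac{130557199}{40156}$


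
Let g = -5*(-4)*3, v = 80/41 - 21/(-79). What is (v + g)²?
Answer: 40610713441/10491121 ≈ 3871.0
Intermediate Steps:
v = 7181/3239 (v = 80*(1/41) - 21*(-1/79) = 80/41 + 21/79 = 7181/3239 ≈ 2.2170)
g = 60 (g = 20*3 = 60)
(v + g)² = (7181/3239 + 60)² = (201521/3239)² = 40610713441/10491121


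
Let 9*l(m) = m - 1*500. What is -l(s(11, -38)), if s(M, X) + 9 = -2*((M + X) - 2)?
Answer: 451/9 ≈ 50.111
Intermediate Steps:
s(M, X) = -5 - 2*M - 2*X (s(M, X) = -9 - 2*((M + X) - 2) = -9 - 2*(-2 + M + X) = -9 + (4 - 2*M - 2*X) = -5 - 2*M - 2*X)
l(m) = -500/9 + m/9 (l(m) = (m - 1*500)/9 = (m - 500)/9 = (-500 + m)/9 = -500/9 + m/9)
-l(s(11, -38)) = -(-500/9 + (-5 - 2*11 - 2*(-38))/9) = -(-500/9 + (-5 - 22 + 76)/9) = -(-500/9 + (⅑)*49) = -(-500/9 + 49/9) = -1*(-451/9) = 451/9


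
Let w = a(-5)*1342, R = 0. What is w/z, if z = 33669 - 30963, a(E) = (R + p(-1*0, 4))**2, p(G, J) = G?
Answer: 0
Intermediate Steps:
a(E) = 0 (a(E) = (0 - 1*0)**2 = (0 + 0)**2 = 0**2 = 0)
z = 2706
w = 0 (w = 0*1342 = 0)
w/z = 0/2706 = 0*(1/2706) = 0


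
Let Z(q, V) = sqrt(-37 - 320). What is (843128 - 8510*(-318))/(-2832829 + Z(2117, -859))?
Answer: -295723018598/236027063047 - 1774654*I*sqrt(357)/4012460071799 ≈ -1.2529 - 8.3567e-6*I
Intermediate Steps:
Z(q, V) = I*sqrt(357) (Z(q, V) = sqrt(-357) = I*sqrt(357))
(843128 - 8510*(-318))/(-2832829 + Z(2117, -859)) = (843128 - 8510*(-318))/(-2832829 + I*sqrt(357)) = (843128 + 2706180)/(-2832829 + I*sqrt(357)) = 3549308/(-2832829 + I*sqrt(357))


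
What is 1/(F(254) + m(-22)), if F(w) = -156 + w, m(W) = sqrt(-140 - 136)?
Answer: 49/4940 - I*sqrt(69)/4940 ≈ 0.009919 - 0.0016815*I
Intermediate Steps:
m(W) = 2*I*sqrt(69) (m(W) = sqrt(-276) = 2*I*sqrt(69))
1/(F(254) + m(-22)) = 1/((-156 + 254) + 2*I*sqrt(69)) = 1/(98 + 2*I*sqrt(69))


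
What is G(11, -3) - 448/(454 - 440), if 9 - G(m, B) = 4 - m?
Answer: -16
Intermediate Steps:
G(m, B) = 5 + m (G(m, B) = 9 - (4 - m) = 9 + (-4 + m) = 5 + m)
G(11, -3) - 448/(454 - 440) = (5 + 11) - 448/(454 - 440) = 16 - 448/14 = 16 - 448*1/14 = 16 - 32 = -16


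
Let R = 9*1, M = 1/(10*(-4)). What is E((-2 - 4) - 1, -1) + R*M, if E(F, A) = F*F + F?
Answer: 1671/40 ≈ 41.775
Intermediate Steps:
E(F, A) = F + F**2 (E(F, A) = F**2 + F = F + F**2)
M = -1/40 (M = 1/(-40) = -1/40 ≈ -0.025000)
R = 9
E((-2 - 4) - 1, -1) + R*M = ((-2 - 4) - 1)*(1 + ((-2 - 4) - 1)) + 9*(-1/40) = (-6 - 1)*(1 + (-6 - 1)) - 9/40 = -7*(1 - 7) - 9/40 = -7*(-6) - 9/40 = 42 - 9/40 = 1671/40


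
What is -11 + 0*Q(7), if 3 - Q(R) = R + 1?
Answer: -11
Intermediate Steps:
Q(R) = 2 - R (Q(R) = 3 - (R + 1) = 3 - (1 + R) = 3 + (-1 - R) = 2 - R)
-11 + 0*Q(7) = -11 + 0*(2 - 1*7) = -11 + 0*(2 - 7) = -11 + 0*(-5) = -11 + 0 = -11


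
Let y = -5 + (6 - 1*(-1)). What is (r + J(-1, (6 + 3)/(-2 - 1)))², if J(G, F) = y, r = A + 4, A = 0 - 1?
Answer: 25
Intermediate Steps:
A = -1
r = 3 (r = -1 + 4 = 3)
y = 2 (y = -5 + (6 + 1) = -5 + 7 = 2)
J(G, F) = 2
(r + J(-1, (6 + 3)/(-2 - 1)))² = (3 + 2)² = 5² = 25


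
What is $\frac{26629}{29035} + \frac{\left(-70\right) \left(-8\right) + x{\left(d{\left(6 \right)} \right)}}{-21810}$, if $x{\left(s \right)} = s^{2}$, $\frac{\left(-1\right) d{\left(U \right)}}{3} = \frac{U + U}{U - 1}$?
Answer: $\frac{1407534289}{1583133375} \approx 0.88908$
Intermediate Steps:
$d{\left(U \right)} = - \frac{6 U}{-1 + U}$ ($d{\left(U \right)} = - 3 \frac{U + U}{U - 1} = - 3 \frac{2 U}{-1 + U} = - \frac{6 U}{-1 + U}$)
$\frac{26629}{29035} + \frac{\left(-70\right) \left(-8\right) + x{\left(d{\left(6 \right)} \right)}}{-21810} = \frac{26629}{29035} + \frac{\left(-70\right) \left(-8\right) + \left(\left(-6\right) 6 \frac{1}{-1 + 6}\right)^{2}}{-21810} = 26629 \cdot \frac{1}{29035} + \left(560 + \left(\left(-6\right) 6 \cdot \frac{1}{5}\right)^{2}\right) \left(- \frac{1}{21810}\right) = \frac{26629}{29035} + \left(560 + \left(\left(-6\right) 6 \cdot \frac{1}{5}\right)^{2}\right) \left(- \frac{1}{21810}\right) = \frac{26629}{29035} + \left(560 + \left(- \frac{36}{5}\right)^{2}\right) \left(- \frac{1}{21810}\right) = \frac{26629}{29035} + \left(560 + \frac{1296}{25}\right) \left(- \frac{1}{21810}\right) = \frac{26629}{29035} + \frac{15296}{25} \left(- \frac{1}{21810}\right) = \frac{26629}{29035} - \frac{7648}{272625} = \frac{1407534289}{1583133375}$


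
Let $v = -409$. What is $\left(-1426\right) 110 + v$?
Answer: $-157269$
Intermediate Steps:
$\left(-1426\right) 110 + v = \left(-1426\right) 110 - 409 = -156860 - 409 = -157269$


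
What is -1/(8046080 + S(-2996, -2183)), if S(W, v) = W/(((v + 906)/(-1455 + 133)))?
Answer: -1277/10270883448 ≈ -1.2433e-7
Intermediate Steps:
S(W, v) = W/(-453/661 - v/1322) (S(W, v) = W/(((906 + v)/(-1322))) = W/(((906 + v)*(-1/1322))) = W/(-453/661 - v/1322))
-1/(8046080 + S(-2996, -2183)) = -1/(8046080 - 1322*(-2996)/(906 - 2183)) = -1/(8046080 - 1322*(-2996)/(-1277)) = -1/(8046080 - 1322*(-2996)*(-1/1277)) = -1/(8046080 - 3960712/1277) = -1/10270883448/1277 = -1*1277/10270883448 = -1277/10270883448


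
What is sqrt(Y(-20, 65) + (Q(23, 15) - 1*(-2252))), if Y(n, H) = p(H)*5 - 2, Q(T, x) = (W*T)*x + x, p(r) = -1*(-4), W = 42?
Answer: 5*sqrt(671) ≈ 129.52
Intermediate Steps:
p(r) = 4
Q(T, x) = x + 42*T*x (Q(T, x) = (42*T)*x + x = 42*T*x + x = x + 42*T*x)
Y(n, H) = 18 (Y(n, H) = 4*5 - 2 = 20 - 2 = 18)
sqrt(Y(-20, 65) + (Q(23, 15) - 1*(-2252))) = sqrt(18 + (15*(1 + 42*23) - 1*(-2252))) = sqrt(18 + (15*(1 + 966) + 2252)) = sqrt(18 + (15*967 + 2252)) = sqrt(18 + (14505 + 2252)) = sqrt(18 + 16757) = sqrt(16775) = 5*sqrt(671)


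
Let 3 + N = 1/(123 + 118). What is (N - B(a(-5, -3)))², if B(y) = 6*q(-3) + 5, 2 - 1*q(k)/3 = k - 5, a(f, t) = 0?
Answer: 2052724249/58081 ≈ 35342.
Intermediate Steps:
N = -722/241 (N = -3 + 1/(123 + 118) = -3 + 1/241 = -722/241 ≈ -2.9958)
q(k) = 21 - 3*k (q(k) = 6 - 3*(k - 5) = 6 - 3*(-5 + k) = 6 + (15 - 3*k) = 21 - 3*k)
B(y) = 185 (B(y) = 6*(21 - 3*(-3)) + 5 = 6*(21 + 9) + 5 = 6*30 + 5 = 180 + 5 = 185)
(N - B(a(-5, -3)))² = (-722/241 - 1*185)² = (-722/241 - 185)² = (-45307/241)² = 2052724249/58081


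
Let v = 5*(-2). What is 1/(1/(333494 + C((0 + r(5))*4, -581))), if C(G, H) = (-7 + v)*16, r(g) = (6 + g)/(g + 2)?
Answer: 333222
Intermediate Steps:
v = -10
r(g) = (6 + g)/(2 + g)
C(G, H) = -272 (C(G, H) = (-7 - 10)*16 = -17*16 = -272)
1/(1/(333494 + C((0 + r(5))*4, -581))) = 1/(1/(333494 - 272)) = 1/(1/333222) = 333222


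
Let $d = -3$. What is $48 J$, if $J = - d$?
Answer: $144$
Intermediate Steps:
$J = 3$ ($J = \left(-1\right) \left(-3\right) = 3$)
$48 J = 48 \cdot 3 = 144$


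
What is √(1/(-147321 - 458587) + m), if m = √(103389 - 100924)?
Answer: √(-151477 + 91781126116*√2465)/302954 ≈ 7.0462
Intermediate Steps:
m = √2465 ≈ 49.649
√(1/(-147321 - 458587) + m) = √(1/(-147321 - 458587) + √2465) = √(1/(-605908) + √2465) = √(-1/605908 + √2465)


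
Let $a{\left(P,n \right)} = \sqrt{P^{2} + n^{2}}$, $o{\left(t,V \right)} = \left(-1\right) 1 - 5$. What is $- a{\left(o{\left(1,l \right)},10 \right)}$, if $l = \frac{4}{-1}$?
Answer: $- 2 \sqrt{34} \approx -11.662$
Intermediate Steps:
$l = -4$ ($l = 4 \left(-1\right) = -4$)
$o{\left(t,V \right)} = -6$ ($o{\left(t,V \right)} = -1 - 5 = -6$)
$- a{\left(o{\left(1,l \right)},10 \right)} = - \sqrt{\left(-6\right)^{2} + 10^{2}} = - \sqrt{36 + 100} = - \sqrt{136} = - 2 \sqrt{34}$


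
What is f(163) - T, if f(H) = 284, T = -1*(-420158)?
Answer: -419874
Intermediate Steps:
T = 420158
f(163) - T = 284 - 1*420158 = 284 - 420158 = -419874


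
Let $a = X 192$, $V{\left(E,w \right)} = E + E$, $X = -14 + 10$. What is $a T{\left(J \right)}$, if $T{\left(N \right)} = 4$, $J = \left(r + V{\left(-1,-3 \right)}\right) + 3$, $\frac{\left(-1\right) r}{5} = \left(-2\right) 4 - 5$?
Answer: $-3072$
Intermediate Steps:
$X = -4$
$V{\left(E,w \right)} = 2 E$
$r = 65$ ($r = - 5 \left(\left(-2\right) 4 - 5\right) = - 5 \left(-8 - 5\right) = \left(-5\right) \left(-13\right) = 65$)
$J = 66$ ($J = \left(65 + 2 \left(-1\right)\right) + 3 = \left(65 - 2\right) + 3 = 63 + 3 = 66$)
$a = -768$ ($a = \left(-4\right) 192 = -768$)
$a T{\left(J \right)} = \left(-768\right) 4 = -3072$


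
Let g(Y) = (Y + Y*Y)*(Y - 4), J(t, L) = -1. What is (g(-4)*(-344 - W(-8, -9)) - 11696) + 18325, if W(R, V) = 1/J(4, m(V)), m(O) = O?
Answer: 39557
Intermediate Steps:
g(Y) = (-4 + Y)*(Y + Y²) (g(Y) = (Y + Y²)*(-4 + Y) = (-4 + Y)*(Y + Y²))
W(R, V) = -1 (W(R, V) = 1/(-1) = -1)
(g(-4)*(-344 - W(-8, -9)) - 11696) + 18325 = ((-4*(-4 + (-4)² - 3*(-4)))*(-344 - 1*(-1)) - 11696) + 18325 = ((-4*(-4 + 16 + 12))*(-344 + 1) - 11696) + 18325 = (-4*24*(-343) - 11696) + 18325 = (-96*(-343) - 11696) + 18325 = (32928 - 11696) + 18325 = 21232 + 18325 = 39557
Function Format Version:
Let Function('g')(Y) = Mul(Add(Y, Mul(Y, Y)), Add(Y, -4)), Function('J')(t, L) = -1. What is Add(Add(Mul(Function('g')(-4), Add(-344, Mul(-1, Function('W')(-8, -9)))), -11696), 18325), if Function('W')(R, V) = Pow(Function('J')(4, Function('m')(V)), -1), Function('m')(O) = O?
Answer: 39557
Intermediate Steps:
Function('g')(Y) = Mul(Add(-4, Y), Add(Y, Pow(Y, 2))) (Function('g')(Y) = Mul(Add(Y, Pow(Y, 2)), Add(-4, Y)) = Mul(Add(-4, Y), Add(Y, Pow(Y, 2))))
Function('W')(R, V) = -1 (Function('W')(R, V) = Pow(-1, -1) = -1)
Add(Add(Mul(Function('g')(-4), Add(-344, Mul(-1, Function('W')(-8, -9)))), -11696), 18325) = Add(Add(Mul(Mul(-4, Add(-4, Pow(-4, 2), Mul(-3, -4))), Add(-344, Mul(-1, -1))), -11696), 18325) = Add(Add(Mul(Mul(-4, Add(-4, 16, 12)), Add(-344, 1)), -11696), 18325) = Add(Add(Mul(Mul(-4, 24), -343), -11696), 18325) = Add(Add(Mul(-96, -343), -11696), 18325) = Add(Add(32928, -11696), 18325) = Add(21232, 18325) = 39557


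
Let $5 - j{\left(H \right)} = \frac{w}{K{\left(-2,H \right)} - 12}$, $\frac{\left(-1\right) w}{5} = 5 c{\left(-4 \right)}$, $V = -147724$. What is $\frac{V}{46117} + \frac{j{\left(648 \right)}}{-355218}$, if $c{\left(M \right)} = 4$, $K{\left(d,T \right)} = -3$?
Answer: $- \frac{157422440911}{49144765518} \approx -3.2032$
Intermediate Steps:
$w = -100$ ($w = - 5 \cdot 5 \cdot 4 = \left(-5\right) 20 = -100$)
$j{\left(H \right)} = - \frac{5}{3}$ ($j{\left(H \right)} = 5 - - \frac{100}{-3 - 12} = 5 - - \frac{100}{-15} = 5 - \left(-100\right) \left(- \frac{1}{15}\right) = 5 - \frac{20}{3} = - \frac{5}{3}$)
$\frac{V}{46117} + \frac{j{\left(648 \right)}}{-355218} = - \frac{147724}{46117} - \frac{5}{3 \left(-355218\right)} = \left(-147724\right) \frac{1}{46117} - - \frac{5}{1065654} = - \frac{147724}{46117} + \frac{5}{1065654} = - \frac{157422440911}{49144765518}$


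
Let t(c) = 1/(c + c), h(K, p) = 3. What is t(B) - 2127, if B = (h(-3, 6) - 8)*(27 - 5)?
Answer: -467941/220 ≈ -2127.0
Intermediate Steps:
B = -110 (B = (3 - 8)*(27 - 5) = -5*22 = -110)
t(c) = 1/(2*c)
t(B) - 2127 = (½)/(-110) - 2127 = (½)*(-1/110) - 2127 = -1/220 - 2127 = -467941/220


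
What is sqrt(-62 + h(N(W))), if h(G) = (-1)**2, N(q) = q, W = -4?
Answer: I*sqrt(61) ≈ 7.8102*I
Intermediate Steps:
h(G) = 1
sqrt(-62 + h(N(W))) = sqrt(-62 + 1) = sqrt(-61) = I*sqrt(61)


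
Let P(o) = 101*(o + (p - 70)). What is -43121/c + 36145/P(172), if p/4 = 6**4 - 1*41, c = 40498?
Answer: -5210910438/5237626589 ≈ -0.99490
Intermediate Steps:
p = 5020 (p = 4*(6**4 - 1*41) = 4*(1296 - 41) = 4*1255 = 5020)
P(o) = 499950 + 101*o (P(o) = 101*(o + (5020 - 70)) = 101*(o + 4950) = 101*(4950 + o) = 499950 + 101*o)
-43121/c + 36145/P(172) = -43121/40498 + 36145/(499950 + 101*172) = -43121*1/40498 + 36145/(499950 + 17372) = -43121/40498 + 36145/517322 = -5210910438/5237626589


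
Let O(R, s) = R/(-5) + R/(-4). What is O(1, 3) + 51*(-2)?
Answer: -2049/20 ≈ -102.45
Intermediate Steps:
O(R, s) = -9*R/20 (O(R, s) = R*(-⅕) + R*(-¼) = -R/5 - R/4 = -9*R/20)
O(1, 3) + 51*(-2) = -9/20*1 + 51*(-2) = -9/20 - 102 = -2049/20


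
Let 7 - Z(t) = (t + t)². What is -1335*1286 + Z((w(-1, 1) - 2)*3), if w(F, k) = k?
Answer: -1716839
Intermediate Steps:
Z(t) = 7 - 4*t² (Z(t) = 7 - (t + t)² = 7 - (2*t)² = 7 - 4*t²)
-1335*1286 + Z((w(-1, 1) - 2)*3) = -1335*1286 + (7 - 4*9*(1 - 2)²) = -1716810 + (7 - 4*(-1*3)²) = -1716810 + (7 - 4*(-3)²) = -1716810 + (7 - 4*9) = -1716810 + (7 - 36) = -1716810 - 29 = -1716839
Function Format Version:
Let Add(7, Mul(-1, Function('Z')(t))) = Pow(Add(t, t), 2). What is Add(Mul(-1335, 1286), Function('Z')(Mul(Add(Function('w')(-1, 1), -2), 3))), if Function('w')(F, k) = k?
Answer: -1716839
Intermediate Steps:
Function('Z')(t) = Add(7, Mul(-4, Pow(t, 2))) (Function('Z')(t) = Add(7, Mul(-1, Pow(Add(t, t), 2))) = Add(7, Mul(-1, Pow(Mul(2, t), 2))) = Add(7, Mul(-1, Mul(4, Pow(t, 2)))) = Add(7, Mul(-4, Pow(t, 2))))
Add(Mul(-1335, 1286), Function('Z')(Mul(Add(Function('w')(-1, 1), -2), 3))) = Add(Mul(-1335, 1286), Add(7, Mul(-4, Pow(Mul(Add(1, -2), 3), 2)))) = Add(-1716810, Add(7, Mul(-4, Pow(Mul(-1, 3), 2)))) = Add(-1716810, Add(7, Mul(-4, Pow(-3, 2)))) = Add(-1716810, Add(7, Mul(-4, 9))) = Add(-1716810, Add(7, -36)) = Add(-1716810, -29) = -1716839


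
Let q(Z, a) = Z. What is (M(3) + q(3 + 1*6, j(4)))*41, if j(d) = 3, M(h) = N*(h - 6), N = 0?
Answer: 369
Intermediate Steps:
M(h) = 0 (M(h) = 0*(h - 6) = 0*(-6 + h) = 0)
(M(3) + q(3 + 1*6, j(4)))*41 = (0 + (3 + 1*6))*41 = (0 + (3 + 6))*41 = (0 + 9)*41 = 9*41 = 369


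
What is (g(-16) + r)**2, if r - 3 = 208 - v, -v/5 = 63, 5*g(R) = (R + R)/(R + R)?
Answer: 6922161/25 ≈ 2.7689e+5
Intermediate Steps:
g(R) = 1/5 (g(R) = ((R + R)/(R + R))/5 = ((2*R)/((2*R)))/5 = ((2*R)*(1/(2*R)))/5 = (1/5)*1 = 1/5)
v = -315 (v = -5*63 = -315)
r = 526 (r = 3 + (208 - 1*(-315)) = 3 + (208 + 315) = 3 + 523 = 526)
(g(-16) + r)**2 = (1/5 + 526)**2 = (2631/5)**2 = 6922161/25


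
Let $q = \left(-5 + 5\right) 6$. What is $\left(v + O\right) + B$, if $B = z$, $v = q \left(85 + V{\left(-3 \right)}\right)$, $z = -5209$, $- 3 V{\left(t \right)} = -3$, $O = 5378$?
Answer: $169$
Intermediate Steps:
$q = 0$ ($q = 0 \cdot 6 = 0$)
$V{\left(t \right)} = 1$ ($V{\left(t \right)} = \left(- \frac{1}{3}\right) \left(-3\right) = 1$)
$v = 0$ ($v = 0 \left(85 + 1\right) = 0 \cdot 86 = 0$)
$B = -5209$
$\left(v + O\right) + B = \left(0 + 5378\right) - 5209 = 5378 - 5209 = 169$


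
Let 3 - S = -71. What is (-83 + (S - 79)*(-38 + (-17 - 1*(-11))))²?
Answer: 18769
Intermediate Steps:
S = 74 (S = 3 - 1*(-71) = 3 + 71 = 74)
(-83 + (S - 79)*(-38 + (-17 - 1*(-11))))² = (-83 + (74 - 79)*(-38 + (-17 - 1*(-11))))² = (-83 - 5*(-38 + (-17 + 11)))² = (-83 - 5*(-38 - 6))² = (-83 - 5*(-44))² = (-83 + 220)² = 137² = 18769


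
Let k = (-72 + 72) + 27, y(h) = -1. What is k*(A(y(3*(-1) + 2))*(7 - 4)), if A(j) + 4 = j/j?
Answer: -243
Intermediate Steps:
A(j) = -3 (A(j) = -4 + j/j = -4 + 1 = -3)
k = 27 (k = 0 + 27 = 27)
k*(A(y(3*(-1) + 2))*(7 - 4)) = 27*(-3*(7 - 4)) = 27*(-3*3) = 27*(-9) = -243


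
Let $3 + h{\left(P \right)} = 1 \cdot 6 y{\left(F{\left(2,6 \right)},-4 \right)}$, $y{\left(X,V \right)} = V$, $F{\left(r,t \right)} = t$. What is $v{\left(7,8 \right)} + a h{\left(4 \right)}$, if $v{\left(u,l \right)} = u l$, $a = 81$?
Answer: $-2131$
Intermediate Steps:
$v{\left(u,l \right)} = l u$
$h{\left(P \right)} = -27$ ($h{\left(P \right)} = -3 + 1 \cdot 6 \left(-4\right) = -3 + 6 \left(-4\right) = -3 - 24 = -27$)
$v{\left(7,8 \right)} + a h{\left(4 \right)} = 8 \cdot 7 + 81 \left(-27\right) = 56 - 2187 = -2131$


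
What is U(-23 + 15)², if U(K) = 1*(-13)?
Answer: 169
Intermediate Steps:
U(K) = -13
U(-23 + 15)² = (-13)² = 169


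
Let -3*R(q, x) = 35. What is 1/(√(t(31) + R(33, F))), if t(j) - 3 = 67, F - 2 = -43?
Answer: √21/35 ≈ 0.13093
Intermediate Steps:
F = -41 (F = 2 - 43 = -41)
R(q, x) = -35/3 (R(q, x) = -⅓*35 = -35/3)
t(j) = 70 (t(j) = 3 + 67 = 70)
1/(√(t(31) + R(33, F))) = 1/(√(70 - 35/3)) = 1/(√(175/3)) = 1/(5*√21/3) = √21/35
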